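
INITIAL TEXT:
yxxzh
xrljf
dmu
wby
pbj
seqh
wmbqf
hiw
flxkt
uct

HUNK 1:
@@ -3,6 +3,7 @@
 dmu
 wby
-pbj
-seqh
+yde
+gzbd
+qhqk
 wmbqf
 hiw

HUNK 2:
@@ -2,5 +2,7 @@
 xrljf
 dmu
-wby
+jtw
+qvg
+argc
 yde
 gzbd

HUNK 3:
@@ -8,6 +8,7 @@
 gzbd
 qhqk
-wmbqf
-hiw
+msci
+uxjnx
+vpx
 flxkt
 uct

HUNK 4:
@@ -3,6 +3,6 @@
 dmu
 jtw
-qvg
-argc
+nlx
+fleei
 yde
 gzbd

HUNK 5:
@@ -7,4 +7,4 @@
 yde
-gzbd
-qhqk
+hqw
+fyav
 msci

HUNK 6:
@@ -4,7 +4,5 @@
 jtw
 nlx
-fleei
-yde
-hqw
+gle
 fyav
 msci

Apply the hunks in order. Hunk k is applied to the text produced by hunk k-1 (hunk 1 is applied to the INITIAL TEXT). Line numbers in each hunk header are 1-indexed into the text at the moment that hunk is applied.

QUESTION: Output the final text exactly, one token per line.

Hunk 1: at line 3 remove [pbj,seqh] add [yde,gzbd,qhqk] -> 11 lines: yxxzh xrljf dmu wby yde gzbd qhqk wmbqf hiw flxkt uct
Hunk 2: at line 2 remove [wby] add [jtw,qvg,argc] -> 13 lines: yxxzh xrljf dmu jtw qvg argc yde gzbd qhqk wmbqf hiw flxkt uct
Hunk 3: at line 8 remove [wmbqf,hiw] add [msci,uxjnx,vpx] -> 14 lines: yxxzh xrljf dmu jtw qvg argc yde gzbd qhqk msci uxjnx vpx flxkt uct
Hunk 4: at line 3 remove [qvg,argc] add [nlx,fleei] -> 14 lines: yxxzh xrljf dmu jtw nlx fleei yde gzbd qhqk msci uxjnx vpx flxkt uct
Hunk 5: at line 7 remove [gzbd,qhqk] add [hqw,fyav] -> 14 lines: yxxzh xrljf dmu jtw nlx fleei yde hqw fyav msci uxjnx vpx flxkt uct
Hunk 6: at line 4 remove [fleei,yde,hqw] add [gle] -> 12 lines: yxxzh xrljf dmu jtw nlx gle fyav msci uxjnx vpx flxkt uct

Answer: yxxzh
xrljf
dmu
jtw
nlx
gle
fyav
msci
uxjnx
vpx
flxkt
uct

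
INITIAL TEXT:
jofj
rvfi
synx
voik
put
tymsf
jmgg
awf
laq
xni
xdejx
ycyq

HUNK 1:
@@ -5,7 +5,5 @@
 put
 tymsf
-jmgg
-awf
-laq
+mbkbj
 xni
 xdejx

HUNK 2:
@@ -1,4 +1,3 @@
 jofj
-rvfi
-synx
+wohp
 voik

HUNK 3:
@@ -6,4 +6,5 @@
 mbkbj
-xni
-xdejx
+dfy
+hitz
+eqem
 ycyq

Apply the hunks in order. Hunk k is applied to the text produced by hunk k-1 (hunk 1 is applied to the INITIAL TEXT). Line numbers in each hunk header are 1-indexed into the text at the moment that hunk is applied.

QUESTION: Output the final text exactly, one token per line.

Hunk 1: at line 5 remove [jmgg,awf,laq] add [mbkbj] -> 10 lines: jofj rvfi synx voik put tymsf mbkbj xni xdejx ycyq
Hunk 2: at line 1 remove [rvfi,synx] add [wohp] -> 9 lines: jofj wohp voik put tymsf mbkbj xni xdejx ycyq
Hunk 3: at line 6 remove [xni,xdejx] add [dfy,hitz,eqem] -> 10 lines: jofj wohp voik put tymsf mbkbj dfy hitz eqem ycyq

Answer: jofj
wohp
voik
put
tymsf
mbkbj
dfy
hitz
eqem
ycyq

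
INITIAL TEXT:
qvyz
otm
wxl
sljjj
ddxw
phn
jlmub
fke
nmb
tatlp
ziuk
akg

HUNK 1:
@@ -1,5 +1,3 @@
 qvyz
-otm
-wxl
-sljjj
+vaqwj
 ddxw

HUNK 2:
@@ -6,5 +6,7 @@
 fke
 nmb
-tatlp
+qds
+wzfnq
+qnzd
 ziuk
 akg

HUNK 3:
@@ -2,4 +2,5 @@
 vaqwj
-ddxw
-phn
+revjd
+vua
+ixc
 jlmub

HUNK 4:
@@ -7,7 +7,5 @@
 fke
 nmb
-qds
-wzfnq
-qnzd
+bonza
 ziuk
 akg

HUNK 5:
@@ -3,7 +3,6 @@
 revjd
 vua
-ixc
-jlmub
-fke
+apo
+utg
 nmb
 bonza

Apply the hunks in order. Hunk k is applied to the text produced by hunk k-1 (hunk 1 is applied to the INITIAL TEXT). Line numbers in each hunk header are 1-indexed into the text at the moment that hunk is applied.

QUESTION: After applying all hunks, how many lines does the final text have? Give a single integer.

Answer: 10

Derivation:
Hunk 1: at line 1 remove [otm,wxl,sljjj] add [vaqwj] -> 10 lines: qvyz vaqwj ddxw phn jlmub fke nmb tatlp ziuk akg
Hunk 2: at line 6 remove [tatlp] add [qds,wzfnq,qnzd] -> 12 lines: qvyz vaqwj ddxw phn jlmub fke nmb qds wzfnq qnzd ziuk akg
Hunk 3: at line 2 remove [ddxw,phn] add [revjd,vua,ixc] -> 13 lines: qvyz vaqwj revjd vua ixc jlmub fke nmb qds wzfnq qnzd ziuk akg
Hunk 4: at line 7 remove [qds,wzfnq,qnzd] add [bonza] -> 11 lines: qvyz vaqwj revjd vua ixc jlmub fke nmb bonza ziuk akg
Hunk 5: at line 3 remove [ixc,jlmub,fke] add [apo,utg] -> 10 lines: qvyz vaqwj revjd vua apo utg nmb bonza ziuk akg
Final line count: 10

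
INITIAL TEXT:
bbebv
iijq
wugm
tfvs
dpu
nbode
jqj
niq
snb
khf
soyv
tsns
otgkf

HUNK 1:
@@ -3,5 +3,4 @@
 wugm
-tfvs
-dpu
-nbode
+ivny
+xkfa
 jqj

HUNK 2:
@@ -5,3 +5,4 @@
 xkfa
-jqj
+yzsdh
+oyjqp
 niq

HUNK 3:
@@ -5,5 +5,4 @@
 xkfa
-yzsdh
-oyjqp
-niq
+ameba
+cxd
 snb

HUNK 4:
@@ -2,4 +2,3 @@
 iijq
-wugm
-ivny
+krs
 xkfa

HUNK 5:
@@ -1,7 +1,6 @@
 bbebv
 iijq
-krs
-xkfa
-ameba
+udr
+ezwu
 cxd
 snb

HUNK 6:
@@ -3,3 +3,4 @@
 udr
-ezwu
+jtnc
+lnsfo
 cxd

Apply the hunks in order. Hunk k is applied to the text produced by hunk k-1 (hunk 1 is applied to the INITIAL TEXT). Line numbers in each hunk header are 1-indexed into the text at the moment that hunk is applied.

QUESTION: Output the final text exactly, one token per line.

Hunk 1: at line 3 remove [tfvs,dpu,nbode] add [ivny,xkfa] -> 12 lines: bbebv iijq wugm ivny xkfa jqj niq snb khf soyv tsns otgkf
Hunk 2: at line 5 remove [jqj] add [yzsdh,oyjqp] -> 13 lines: bbebv iijq wugm ivny xkfa yzsdh oyjqp niq snb khf soyv tsns otgkf
Hunk 3: at line 5 remove [yzsdh,oyjqp,niq] add [ameba,cxd] -> 12 lines: bbebv iijq wugm ivny xkfa ameba cxd snb khf soyv tsns otgkf
Hunk 4: at line 2 remove [wugm,ivny] add [krs] -> 11 lines: bbebv iijq krs xkfa ameba cxd snb khf soyv tsns otgkf
Hunk 5: at line 1 remove [krs,xkfa,ameba] add [udr,ezwu] -> 10 lines: bbebv iijq udr ezwu cxd snb khf soyv tsns otgkf
Hunk 6: at line 3 remove [ezwu] add [jtnc,lnsfo] -> 11 lines: bbebv iijq udr jtnc lnsfo cxd snb khf soyv tsns otgkf

Answer: bbebv
iijq
udr
jtnc
lnsfo
cxd
snb
khf
soyv
tsns
otgkf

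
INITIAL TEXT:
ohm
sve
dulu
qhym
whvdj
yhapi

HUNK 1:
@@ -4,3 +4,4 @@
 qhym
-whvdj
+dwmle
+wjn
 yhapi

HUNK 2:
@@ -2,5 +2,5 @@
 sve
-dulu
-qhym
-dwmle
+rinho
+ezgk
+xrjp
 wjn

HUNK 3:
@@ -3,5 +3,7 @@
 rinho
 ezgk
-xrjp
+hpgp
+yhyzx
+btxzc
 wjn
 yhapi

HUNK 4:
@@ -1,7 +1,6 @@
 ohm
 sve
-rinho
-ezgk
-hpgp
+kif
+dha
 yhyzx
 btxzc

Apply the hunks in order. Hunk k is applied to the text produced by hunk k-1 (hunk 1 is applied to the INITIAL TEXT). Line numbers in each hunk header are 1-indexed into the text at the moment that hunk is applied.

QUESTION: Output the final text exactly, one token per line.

Hunk 1: at line 4 remove [whvdj] add [dwmle,wjn] -> 7 lines: ohm sve dulu qhym dwmle wjn yhapi
Hunk 2: at line 2 remove [dulu,qhym,dwmle] add [rinho,ezgk,xrjp] -> 7 lines: ohm sve rinho ezgk xrjp wjn yhapi
Hunk 3: at line 3 remove [xrjp] add [hpgp,yhyzx,btxzc] -> 9 lines: ohm sve rinho ezgk hpgp yhyzx btxzc wjn yhapi
Hunk 4: at line 1 remove [rinho,ezgk,hpgp] add [kif,dha] -> 8 lines: ohm sve kif dha yhyzx btxzc wjn yhapi

Answer: ohm
sve
kif
dha
yhyzx
btxzc
wjn
yhapi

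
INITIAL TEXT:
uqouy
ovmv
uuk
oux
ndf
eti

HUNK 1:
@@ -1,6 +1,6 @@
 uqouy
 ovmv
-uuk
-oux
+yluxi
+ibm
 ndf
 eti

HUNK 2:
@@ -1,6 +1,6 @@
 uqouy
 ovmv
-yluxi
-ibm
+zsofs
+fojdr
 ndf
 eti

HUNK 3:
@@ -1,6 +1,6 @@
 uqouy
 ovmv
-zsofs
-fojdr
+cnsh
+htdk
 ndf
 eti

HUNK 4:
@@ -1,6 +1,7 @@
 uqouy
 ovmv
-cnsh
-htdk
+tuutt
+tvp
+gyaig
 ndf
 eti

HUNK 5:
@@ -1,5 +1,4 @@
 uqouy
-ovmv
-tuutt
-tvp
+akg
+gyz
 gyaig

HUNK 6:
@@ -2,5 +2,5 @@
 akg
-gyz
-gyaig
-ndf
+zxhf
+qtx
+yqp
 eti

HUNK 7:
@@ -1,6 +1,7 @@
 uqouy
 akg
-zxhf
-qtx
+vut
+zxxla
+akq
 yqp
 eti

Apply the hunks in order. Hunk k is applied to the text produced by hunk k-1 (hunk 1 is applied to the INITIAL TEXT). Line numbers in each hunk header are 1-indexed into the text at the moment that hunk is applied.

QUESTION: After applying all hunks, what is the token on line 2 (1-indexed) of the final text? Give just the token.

Answer: akg

Derivation:
Hunk 1: at line 1 remove [uuk,oux] add [yluxi,ibm] -> 6 lines: uqouy ovmv yluxi ibm ndf eti
Hunk 2: at line 1 remove [yluxi,ibm] add [zsofs,fojdr] -> 6 lines: uqouy ovmv zsofs fojdr ndf eti
Hunk 3: at line 1 remove [zsofs,fojdr] add [cnsh,htdk] -> 6 lines: uqouy ovmv cnsh htdk ndf eti
Hunk 4: at line 1 remove [cnsh,htdk] add [tuutt,tvp,gyaig] -> 7 lines: uqouy ovmv tuutt tvp gyaig ndf eti
Hunk 5: at line 1 remove [ovmv,tuutt,tvp] add [akg,gyz] -> 6 lines: uqouy akg gyz gyaig ndf eti
Hunk 6: at line 2 remove [gyz,gyaig,ndf] add [zxhf,qtx,yqp] -> 6 lines: uqouy akg zxhf qtx yqp eti
Hunk 7: at line 1 remove [zxhf,qtx] add [vut,zxxla,akq] -> 7 lines: uqouy akg vut zxxla akq yqp eti
Final line 2: akg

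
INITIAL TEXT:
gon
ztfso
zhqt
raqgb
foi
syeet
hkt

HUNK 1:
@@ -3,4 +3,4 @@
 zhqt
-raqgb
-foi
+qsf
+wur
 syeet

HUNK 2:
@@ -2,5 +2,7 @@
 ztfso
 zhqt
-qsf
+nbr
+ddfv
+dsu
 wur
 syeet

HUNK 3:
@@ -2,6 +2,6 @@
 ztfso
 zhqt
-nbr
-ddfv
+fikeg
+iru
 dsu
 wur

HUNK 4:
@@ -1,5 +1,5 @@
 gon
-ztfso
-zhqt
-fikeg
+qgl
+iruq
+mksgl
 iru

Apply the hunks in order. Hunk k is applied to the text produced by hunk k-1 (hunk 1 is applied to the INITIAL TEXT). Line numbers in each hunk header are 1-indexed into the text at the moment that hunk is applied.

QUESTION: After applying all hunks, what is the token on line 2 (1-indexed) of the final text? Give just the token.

Answer: qgl

Derivation:
Hunk 1: at line 3 remove [raqgb,foi] add [qsf,wur] -> 7 lines: gon ztfso zhqt qsf wur syeet hkt
Hunk 2: at line 2 remove [qsf] add [nbr,ddfv,dsu] -> 9 lines: gon ztfso zhqt nbr ddfv dsu wur syeet hkt
Hunk 3: at line 2 remove [nbr,ddfv] add [fikeg,iru] -> 9 lines: gon ztfso zhqt fikeg iru dsu wur syeet hkt
Hunk 4: at line 1 remove [ztfso,zhqt,fikeg] add [qgl,iruq,mksgl] -> 9 lines: gon qgl iruq mksgl iru dsu wur syeet hkt
Final line 2: qgl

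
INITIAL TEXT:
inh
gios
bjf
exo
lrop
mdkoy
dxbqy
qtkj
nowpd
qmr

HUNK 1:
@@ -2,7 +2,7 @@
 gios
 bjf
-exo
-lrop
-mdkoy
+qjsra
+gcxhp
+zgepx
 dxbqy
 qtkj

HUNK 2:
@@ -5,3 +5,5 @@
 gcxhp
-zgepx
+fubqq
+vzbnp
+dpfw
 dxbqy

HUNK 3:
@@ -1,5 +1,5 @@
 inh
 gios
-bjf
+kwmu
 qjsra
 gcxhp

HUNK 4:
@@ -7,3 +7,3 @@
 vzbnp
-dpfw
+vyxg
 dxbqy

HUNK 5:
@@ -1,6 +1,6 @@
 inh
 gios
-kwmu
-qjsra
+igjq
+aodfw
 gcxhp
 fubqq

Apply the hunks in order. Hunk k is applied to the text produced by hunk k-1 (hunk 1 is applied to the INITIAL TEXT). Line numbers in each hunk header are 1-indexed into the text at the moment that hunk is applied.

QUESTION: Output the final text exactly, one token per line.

Answer: inh
gios
igjq
aodfw
gcxhp
fubqq
vzbnp
vyxg
dxbqy
qtkj
nowpd
qmr

Derivation:
Hunk 1: at line 2 remove [exo,lrop,mdkoy] add [qjsra,gcxhp,zgepx] -> 10 lines: inh gios bjf qjsra gcxhp zgepx dxbqy qtkj nowpd qmr
Hunk 2: at line 5 remove [zgepx] add [fubqq,vzbnp,dpfw] -> 12 lines: inh gios bjf qjsra gcxhp fubqq vzbnp dpfw dxbqy qtkj nowpd qmr
Hunk 3: at line 1 remove [bjf] add [kwmu] -> 12 lines: inh gios kwmu qjsra gcxhp fubqq vzbnp dpfw dxbqy qtkj nowpd qmr
Hunk 4: at line 7 remove [dpfw] add [vyxg] -> 12 lines: inh gios kwmu qjsra gcxhp fubqq vzbnp vyxg dxbqy qtkj nowpd qmr
Hunk 5: at line 1 remove [kwmu,qjsra] add [igjq,aodfw] -> 12 lines: inh gios igjq aodfw gcxhp fubqq vzbnp vyxg dxbqy qtkj nowpd qmr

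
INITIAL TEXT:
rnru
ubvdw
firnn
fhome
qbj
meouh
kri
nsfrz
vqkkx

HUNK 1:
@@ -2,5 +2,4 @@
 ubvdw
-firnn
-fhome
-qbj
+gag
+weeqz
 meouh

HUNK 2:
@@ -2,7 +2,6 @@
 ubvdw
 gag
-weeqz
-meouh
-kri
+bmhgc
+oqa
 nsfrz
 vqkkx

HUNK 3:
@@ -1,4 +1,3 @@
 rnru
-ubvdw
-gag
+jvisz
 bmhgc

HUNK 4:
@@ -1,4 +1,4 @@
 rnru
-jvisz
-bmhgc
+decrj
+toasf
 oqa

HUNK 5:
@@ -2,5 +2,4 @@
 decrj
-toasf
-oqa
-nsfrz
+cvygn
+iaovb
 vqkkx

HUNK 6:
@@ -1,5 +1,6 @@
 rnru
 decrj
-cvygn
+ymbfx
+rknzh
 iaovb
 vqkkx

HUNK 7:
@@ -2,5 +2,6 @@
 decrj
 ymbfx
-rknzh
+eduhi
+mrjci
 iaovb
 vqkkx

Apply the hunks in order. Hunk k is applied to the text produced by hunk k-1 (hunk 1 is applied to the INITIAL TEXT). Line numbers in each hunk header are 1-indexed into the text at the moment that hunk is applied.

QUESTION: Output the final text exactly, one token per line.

Answer: rnru
decrj
ymbfx
eduhi
mrjci
iaovb
vqkkx

Derivation:
Hunk 1: at line 2 remove [firnn,fhome,qbj] add [gag,weeqz] -> 8 lines: rnru ubvdw gag weeqz meouh kri nsfrz vqkkx
Hunk 2: at line 2 remove [weeqz,meouh,kri] add [bmhgc,oqa] -> 7 lines: rnru ubvdw gag bmhgc oqa nsfrz vqkkx
Hunk 3: at line 1 remove [ubvdw,gag] add [jvisz] -> 6 lines: rnru jvisz bmhgc oqa nsfrz vqkkx
Hunk 4: at line 1 remove [jvisz,bmhgc] add [decrj,toasf] -> 6 lines: rnru decrj toasf oqa nsfrz vqkkx
Hunk 5: at line 2 remove [toasf,oqa,nsfrz] add [cvygn,iaovb] -> 5 lines: rnru decrj cvygn iaovb vqkkx
Hunk 6: at line 1 remove [cvygn] add [ymbfx,rknzh] -> 6 lines: rnru decrj ymbfx rknzh iaovb vqkkx
Hunk 7: at line 2 remove [rknzh] add [eduhi,mrjci] -> 7 lines: rnru decrj ymbfx eduhi mrjci iaovb vqkkx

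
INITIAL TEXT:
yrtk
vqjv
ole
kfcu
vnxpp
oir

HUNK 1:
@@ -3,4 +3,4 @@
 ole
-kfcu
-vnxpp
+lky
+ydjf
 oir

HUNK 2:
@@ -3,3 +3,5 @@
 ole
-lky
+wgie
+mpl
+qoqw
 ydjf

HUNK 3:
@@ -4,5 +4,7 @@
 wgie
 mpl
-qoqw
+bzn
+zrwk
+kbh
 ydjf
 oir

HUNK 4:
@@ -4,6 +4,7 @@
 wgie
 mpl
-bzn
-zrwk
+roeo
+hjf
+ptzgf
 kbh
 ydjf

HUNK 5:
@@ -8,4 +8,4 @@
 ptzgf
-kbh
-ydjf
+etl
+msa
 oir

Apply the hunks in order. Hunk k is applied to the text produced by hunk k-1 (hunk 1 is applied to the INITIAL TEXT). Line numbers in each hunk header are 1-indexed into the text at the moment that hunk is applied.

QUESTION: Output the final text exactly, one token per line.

Answer: yrtk
vqjv
ole
wgie
mpl
roeo
hjf
ptzgf
etl
msa
oir

Derivation:
Hunk 1: at line 3 remove [kfcu,vnxpp] add [lky,ydjf] -> 6 lines: yrtk vqjv ole lky ydjf oir
Hunk 2: at line 3 remove [lky] add [wgie,mpl,qoqw] -> 8 lines: yrtk vqjv ole wgie mpl qoqw ydjf oir
Hunk 3: at line 4 remove [qoqw] add [bzn,zrwk,kbh] -> 10 lines: yrtk vqjv ole wgie mpl bzn zrwk kbh ydjf oir
Hunk 4: at line 4 remove [bzn,zrwk] add [roeo,hjf,ptzgf] -> 11 lines: yrtk vqjv ole wgie mpl roeo hjf ptzgf kbh ydjf oir
Hunk 5: at line 8 remove [kbh,ydjf] add [etl,msa] -> 11 lines: yrtk vqjv ole wgie mpl roeo hjf ptzgf etl msa oir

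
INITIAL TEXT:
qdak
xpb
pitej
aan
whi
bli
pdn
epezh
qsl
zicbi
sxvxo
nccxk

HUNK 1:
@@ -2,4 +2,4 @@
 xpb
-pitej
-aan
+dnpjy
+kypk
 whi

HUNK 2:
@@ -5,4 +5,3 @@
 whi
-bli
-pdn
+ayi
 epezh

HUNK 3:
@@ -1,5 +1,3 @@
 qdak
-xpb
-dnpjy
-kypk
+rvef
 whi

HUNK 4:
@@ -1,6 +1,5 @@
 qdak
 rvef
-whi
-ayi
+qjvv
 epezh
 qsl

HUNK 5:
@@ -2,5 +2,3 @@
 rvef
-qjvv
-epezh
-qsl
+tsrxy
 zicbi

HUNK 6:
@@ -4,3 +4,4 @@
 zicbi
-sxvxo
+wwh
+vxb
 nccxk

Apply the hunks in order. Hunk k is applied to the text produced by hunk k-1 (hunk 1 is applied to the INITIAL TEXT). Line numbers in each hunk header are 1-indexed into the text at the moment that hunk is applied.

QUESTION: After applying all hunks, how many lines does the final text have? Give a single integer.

Answer: 7

Derivation:
Hunk 1: at line 2 remove [pitej,aan] add [dnpjy,kypk] -> 12 lines: qdak xpb dnpjy kypk whi bli pdn epezh qsl zicbi sxvxo nccxk
Hunk 2: at line 5 remove [bli,pdn] add [ayi] -> 11 lines: qdak xpb dnpjy kypk whi ayi epezh qsl zicbi sxvxo nccxk
Hunk 3: at line 1 remove [xpb,dnpjy,kypk] add [rvef] -> 9 lines: qdak rvef whi ayi epezh qsl zicbi sxvxo nccxk
Hunk 4: at line 1 remove [whi,ayi] add [qjvv] -> 8 lines: qdak rvef qjvv epezh qsl zicbi sxvxo nccxk
Hunk 5: at line 2 remove [qjvv,epezh,qsl] add [tsrxy] -> 6 lines: qdak rvef tsrxy zicbi sxvxo nccxk
Hunk 6: at line 4 remove [sxvxo] add [wwh,vxb] -> 7 lines: qdak rvef tsrxy zicbi wwh vxb nccxk
Final line count: 7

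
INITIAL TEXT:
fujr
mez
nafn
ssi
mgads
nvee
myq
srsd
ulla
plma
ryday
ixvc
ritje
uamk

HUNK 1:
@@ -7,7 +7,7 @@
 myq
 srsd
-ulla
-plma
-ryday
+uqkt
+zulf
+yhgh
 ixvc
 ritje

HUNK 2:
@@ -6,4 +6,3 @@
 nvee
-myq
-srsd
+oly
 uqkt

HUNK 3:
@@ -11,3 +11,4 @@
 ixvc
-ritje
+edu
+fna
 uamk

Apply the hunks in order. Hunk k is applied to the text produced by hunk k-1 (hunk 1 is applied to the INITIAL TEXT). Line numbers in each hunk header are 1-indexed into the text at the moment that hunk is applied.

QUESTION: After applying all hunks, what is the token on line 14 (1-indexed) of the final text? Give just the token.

Hunk 1: at line 7 remove [ulla,plma,ryday] add [uqkt,zulf,yhgh] -> 14 lines: fujr mez nafn ssi mgads nvee myq srsd uqkt zulf yhgh ixvc ritje uamk
Hunk 2: at line 6 remove [myq,srsd] add [oly] -> 13 lines: fujr mez nafn ssi mgads nvee oly uqkt zulf yhgh ixvc ritje uamk
Hunk 3: at line 11 remove [ritje] add [edu,fna] -> 14 lines: fujr mez nafn ssi mgads nvee oly uqkt zulf yhgh ixvc edu fna uamk
Final line 14: uamk

Answer: uamk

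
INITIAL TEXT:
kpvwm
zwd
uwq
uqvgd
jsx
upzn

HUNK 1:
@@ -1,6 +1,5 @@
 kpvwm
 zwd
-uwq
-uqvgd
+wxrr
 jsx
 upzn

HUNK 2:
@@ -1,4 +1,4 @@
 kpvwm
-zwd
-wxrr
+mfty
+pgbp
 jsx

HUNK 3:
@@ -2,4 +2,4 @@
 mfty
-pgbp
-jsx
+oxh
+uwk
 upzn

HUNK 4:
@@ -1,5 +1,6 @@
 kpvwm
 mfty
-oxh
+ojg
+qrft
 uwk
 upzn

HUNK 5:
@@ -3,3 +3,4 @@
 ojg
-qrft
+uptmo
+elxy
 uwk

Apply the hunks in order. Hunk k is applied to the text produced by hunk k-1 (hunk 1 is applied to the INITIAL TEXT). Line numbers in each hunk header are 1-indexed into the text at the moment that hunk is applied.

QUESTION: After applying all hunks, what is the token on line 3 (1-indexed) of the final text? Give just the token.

Answer: ojg

Derivation:
Hunk 1: at line 1 remove [uwq,uqvgd] add [wxrr] -> 5 lines: kpvwm zwd wxrr jsx upzn
Hunk 2: at line 1 remove [zwd,wxrr] add [mfty,pgbp] -> 5 lines: kpvwm mfty pgbp jsx upzn
Hunk 3: at line 2 remove [pgbp,jsx] add [oxh,uwk] -> 5 lines: kpvwm mfty oxh uwk upzn
Hunk 4: at line 1 remove [oxh] add [ojg,qrft] -> 6 lines: kpvwm mfty ojg qrft uwk upzn
Hunk 5: at line 3 remove [qrft] add [uptmo,elxy] -> 7 lines: kpvwm mfty ojg uptmo elxy uwk upzn
Final line 3: ojg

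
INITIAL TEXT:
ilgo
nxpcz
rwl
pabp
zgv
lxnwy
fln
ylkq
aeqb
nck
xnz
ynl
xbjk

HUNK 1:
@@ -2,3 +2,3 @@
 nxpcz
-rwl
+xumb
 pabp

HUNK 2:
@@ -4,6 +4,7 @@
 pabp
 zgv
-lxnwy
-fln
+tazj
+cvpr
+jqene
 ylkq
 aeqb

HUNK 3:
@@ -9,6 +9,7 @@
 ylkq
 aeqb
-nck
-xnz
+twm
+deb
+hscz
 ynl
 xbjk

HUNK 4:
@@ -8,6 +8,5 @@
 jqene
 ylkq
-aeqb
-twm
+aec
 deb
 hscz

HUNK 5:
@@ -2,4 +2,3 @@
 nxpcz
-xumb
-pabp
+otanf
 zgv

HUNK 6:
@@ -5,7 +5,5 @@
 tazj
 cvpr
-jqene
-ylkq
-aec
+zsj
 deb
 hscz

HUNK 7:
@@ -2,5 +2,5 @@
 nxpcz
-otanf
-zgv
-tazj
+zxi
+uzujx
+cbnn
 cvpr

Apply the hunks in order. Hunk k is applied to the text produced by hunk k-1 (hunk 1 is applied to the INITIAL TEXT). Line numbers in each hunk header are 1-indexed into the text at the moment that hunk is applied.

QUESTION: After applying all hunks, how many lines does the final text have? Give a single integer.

Answer: 11

Derivation:
Hunk 1: at line 2 remove [rwl] add [xumb] -> 13 lines: ilgo nxpcz xumb pabp zgv lxnwy fln ylkq aeqb nck xnz ynl xbjk
Hunk 2: at line 4 remove [lxnwy,fln] add [tazj,cvpr,jqene] -> 14 lines: ilgo nxpcz xumb pabp zgv tazj cvpr jqene ylkq aeqb nck xnz ynl xbjk
Hunk 3: at line 9 remove [nck,xnz] add [twm,deb,hscz] -> 15 lines: ilgo nxpcz xumb pabp zgv tazj cvpr jqene ylkq aeqb twm deb hscz ynl xbjk
Hunk 4: at line 8 remove [aeqb,twm] add [aec] -> 14 lines: ilgo nxpcz xumb pabp zgv tazj cvpr jqene ylkq aec deb hscz ynl xbjk
Hunk 5: at line 2 remove [xumb,pabp] add [otanf] -> 13 lines: ilgo nxpcz otanf zgv tazj cvpr jqene ylkq aec deb hscz ynl xbjk
Hunk 6: at line 5 remove [jqene,ylkq,aec] add [zsj] -> 11 lines: ilgo nxpcz otanf zgv tazj cvpr zsj deb hscz ynl xbjk
Hunk 7: at line 2 remove [otanf,zgv,tazj] add [zxi,uzujx,cbnn] -> 11 lines: ilgo nxpcz zxi uzujx cbnn cvpr zsj deb hscz ynl xbjk
Final line count: 11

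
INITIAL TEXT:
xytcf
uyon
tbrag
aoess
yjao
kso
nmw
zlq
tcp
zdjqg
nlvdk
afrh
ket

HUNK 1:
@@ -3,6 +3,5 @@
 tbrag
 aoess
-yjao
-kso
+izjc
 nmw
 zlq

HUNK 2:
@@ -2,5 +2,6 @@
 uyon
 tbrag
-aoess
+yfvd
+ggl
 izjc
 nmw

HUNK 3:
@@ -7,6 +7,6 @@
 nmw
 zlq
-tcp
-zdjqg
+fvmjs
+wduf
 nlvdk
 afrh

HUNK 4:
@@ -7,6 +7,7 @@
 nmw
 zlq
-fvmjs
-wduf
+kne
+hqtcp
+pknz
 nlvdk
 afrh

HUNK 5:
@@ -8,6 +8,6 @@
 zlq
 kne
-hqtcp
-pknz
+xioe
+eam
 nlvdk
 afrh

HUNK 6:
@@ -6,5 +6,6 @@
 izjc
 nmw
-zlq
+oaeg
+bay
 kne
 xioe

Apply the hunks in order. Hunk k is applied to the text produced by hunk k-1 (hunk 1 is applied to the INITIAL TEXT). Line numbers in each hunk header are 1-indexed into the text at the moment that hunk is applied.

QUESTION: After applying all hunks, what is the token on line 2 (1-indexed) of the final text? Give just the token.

Hunk 1: at line 3 remove [yjao,kso] add [izjc] -> 12 lines: xytcf uyon tbrag aoess izjc nmw zlq tcp zdjqg nlvdk afrh ket
Hunk 2: at line 2 remove [aoess] add [yfvd,ggl] -> 13 lines: xytcf uyon tbrag yfvd ggl izjc nmw zlq tcp zdjqg nlvdk afrh ket
Hunk 3: at line 7 remove [tcp,zdjqg] add [fvmjs,wduf] -> 13 lines: xytcf uyon tbrag yfvd ggl izjc nmw zlq fvmjs wduf nlvdk afrh ket
Hunk 4: at line 7 remove [fvmjs,wduf] add [kne,hqtcp,pknz] -> 14 lines: xytcf uyon tbrag yfvd ggl izjc nmw zlq kne hqtcp pknz nlvdk afrh ket
Hunk 5: at line 8 remove [hqtcp,pknz] add [xioe,eam] -> 14 lines: xytcf uyon tbrag yfvd ggl izjc nmw zlq kne xioe eam nlvdk afrh ket
Hunk 6: at line 6 remove [zlq] add [oaeg,bay] -> 15 lines: xytcf uyon tbrag yfvd ggl izjc nmw oaeg bay kne xioe eam nlvdk afrh ket
Final line 2: uyon

Answer: uyon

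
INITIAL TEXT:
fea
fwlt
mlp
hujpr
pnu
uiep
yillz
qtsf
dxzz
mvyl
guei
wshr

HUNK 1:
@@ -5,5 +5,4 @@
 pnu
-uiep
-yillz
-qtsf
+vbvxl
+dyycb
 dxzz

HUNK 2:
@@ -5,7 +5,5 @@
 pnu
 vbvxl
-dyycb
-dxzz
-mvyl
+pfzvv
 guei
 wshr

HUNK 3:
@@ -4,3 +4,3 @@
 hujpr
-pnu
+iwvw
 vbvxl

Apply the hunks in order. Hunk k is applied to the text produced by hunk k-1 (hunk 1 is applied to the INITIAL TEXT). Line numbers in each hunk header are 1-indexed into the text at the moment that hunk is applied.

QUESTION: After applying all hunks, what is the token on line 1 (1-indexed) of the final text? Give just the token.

Hunk 1: at line 5 remove [uiep,yillz,qtsf] add [vbvxl,dyycb] -> 11 lines: fea fwlt mlp hujpr pnu vbvxl dyycb dxzz mvyl guei wshr
Hunk 2: at line 5 remove [dyycb,dxzz,mvyl] add [pfzvv] -> 9 lines: fea fwlt mlp hujpr pnu vbvxl pfzvv guei wshr
Hunk 3: at line 4 remove [pnu] add [iwvw] -> 9 lines: fea fwlt mlp hujpr iwvw vbvxl pfzvv guei wshr
Final line 1: fea

Answer: fea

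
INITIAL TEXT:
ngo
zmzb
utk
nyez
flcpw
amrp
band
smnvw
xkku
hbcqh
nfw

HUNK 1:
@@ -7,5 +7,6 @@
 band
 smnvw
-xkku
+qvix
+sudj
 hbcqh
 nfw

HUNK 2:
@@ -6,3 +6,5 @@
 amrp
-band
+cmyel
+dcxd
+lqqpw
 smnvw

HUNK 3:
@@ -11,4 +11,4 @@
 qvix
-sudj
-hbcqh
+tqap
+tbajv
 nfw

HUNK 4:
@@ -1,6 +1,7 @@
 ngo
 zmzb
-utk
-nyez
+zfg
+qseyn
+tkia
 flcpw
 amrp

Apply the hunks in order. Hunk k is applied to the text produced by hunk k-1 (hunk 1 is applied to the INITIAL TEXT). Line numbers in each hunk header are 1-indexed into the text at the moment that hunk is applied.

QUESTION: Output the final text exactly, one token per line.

Answer: ngo
zmzb
zfg
qseyn
tkia
flcpw
amrp
cmyel
dcxd
lqqpw
smnvw
qvix
tqap
tbajv
nfw

Derivation:
Hunk 1: at line 7 remove [xkku] add [qvix,sudj] -> 12 lines: ngo zmzb utk nyez flcpw amrp band smnvw qvix sudj hbcqh nfw
Hunk 2: at line 6 remove [band] add [cmyel,dcxd,lqqpw] -> 14 lines: ngo zmzb utk nyez flcpw amrp cmyel dcxd lqqpw smnvw qvix sudj hbcqh nfw
Hunk 3: at line 11 remove [sudj,hbcqh] add [tqap,tbajv] -> 14 lines: ngo zmzb utk nyez flcpw amrp cmyel dcxd lqqpw smnvw qvix tqap tbajv nfw
Hunk 4: at line 1 remove [utk,nyez] add [zfg,qseyn,tkia] -> 15 lines: ngo zmzb zfg qseyn tkia flcpw amrp cmyel dcxd lqqpw smnvw qvix tqap tbajv nfw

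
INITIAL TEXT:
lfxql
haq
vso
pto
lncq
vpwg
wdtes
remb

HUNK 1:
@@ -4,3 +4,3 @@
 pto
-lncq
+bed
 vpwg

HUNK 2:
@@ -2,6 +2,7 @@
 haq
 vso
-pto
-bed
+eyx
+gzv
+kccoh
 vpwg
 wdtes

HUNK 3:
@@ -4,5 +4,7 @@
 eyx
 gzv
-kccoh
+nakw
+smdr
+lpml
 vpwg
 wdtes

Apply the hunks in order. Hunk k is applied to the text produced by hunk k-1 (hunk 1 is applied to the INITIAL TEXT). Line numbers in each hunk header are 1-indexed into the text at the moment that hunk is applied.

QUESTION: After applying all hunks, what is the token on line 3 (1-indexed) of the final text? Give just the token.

Answer: vso

Derivation:
Hunk 1: at line 4 remove [lncq] add [bed] -> 8 lines: lfxql haq vso pto bed vpwg wdtes remb
Hunk 2: at line 2 remove [pto,bed] add [eyx,gzv,kccoh] -> 9 lines: lfxql haq vso eyx gzv kccoh vpwg wdtes remb
Hunk 3: at line 4 remove [kccoh] add [nakw,smdr,lpml] -> 11 lines: lfxql haq vso eyx gzv nakw smdr lpml vpwg wdtes remb
Final line 3: vso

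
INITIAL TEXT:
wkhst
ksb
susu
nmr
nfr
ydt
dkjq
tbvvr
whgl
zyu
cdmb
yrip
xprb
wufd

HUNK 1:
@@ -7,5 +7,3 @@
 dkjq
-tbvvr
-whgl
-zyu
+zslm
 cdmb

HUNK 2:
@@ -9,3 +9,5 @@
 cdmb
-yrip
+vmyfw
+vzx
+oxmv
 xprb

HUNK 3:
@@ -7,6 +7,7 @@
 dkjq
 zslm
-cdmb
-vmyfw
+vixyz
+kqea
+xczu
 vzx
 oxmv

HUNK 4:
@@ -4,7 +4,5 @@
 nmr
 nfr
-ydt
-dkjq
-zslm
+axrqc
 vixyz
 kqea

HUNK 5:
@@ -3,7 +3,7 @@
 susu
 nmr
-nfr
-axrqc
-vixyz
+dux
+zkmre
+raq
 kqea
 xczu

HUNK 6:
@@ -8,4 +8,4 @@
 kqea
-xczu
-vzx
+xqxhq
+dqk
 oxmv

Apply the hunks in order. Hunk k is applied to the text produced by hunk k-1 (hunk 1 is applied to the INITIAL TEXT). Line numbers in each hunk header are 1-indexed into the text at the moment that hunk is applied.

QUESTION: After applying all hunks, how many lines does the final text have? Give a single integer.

Answer: 13

Derivation:
Hunk 1: at line 7 remove [tbvvr,whgl,zyu] add [zslm] -> 12 lines: wkhst ksb susu nmr nfr ydt dkjq zslm cdmb yrip xprb wufd
Hunk 2: at line 9 remove [yrip] add [vmyfw,vzx,oxmv] -> 14 lines: wkhst ksb susu nmr nfr ydt dkjq zslm cdmb vmyfw vzx oxmv xprb wufd
Hunk 3: at line 7 remove [cdmb,vmyfw] add [vixyz,kqea,xczu] -> 15 lines: wkhst ksb susu nmr nfr ydt dkjq zslm vixyz kqea xczu vzx oxmv xprb wufd
Hunk 4: at line 4 remove [ydt,dkjq,zslm] add [axrqc] -> 13 lines: wkhst ksb susu nmr nfr axrqc vixyz kqea xczu vzx oxmv xprb wufd
Hunk 5: at line 3 remove [nfr,axrqc,vixyz] add [dux,zkmre,raq] -> 13 lines: wkhst ksb susu nmr dux zkmre raq kqea xczu vzx oxmv xprb wufd
Hunk 6: at line 8 remove [xczu,vzx] add [xqxhq,dqk] -> 13 lines: wkhst ksb susu nmr dux zkmre raq kqea xqxhq dqk oxmv xprb wufd
Final line count: 13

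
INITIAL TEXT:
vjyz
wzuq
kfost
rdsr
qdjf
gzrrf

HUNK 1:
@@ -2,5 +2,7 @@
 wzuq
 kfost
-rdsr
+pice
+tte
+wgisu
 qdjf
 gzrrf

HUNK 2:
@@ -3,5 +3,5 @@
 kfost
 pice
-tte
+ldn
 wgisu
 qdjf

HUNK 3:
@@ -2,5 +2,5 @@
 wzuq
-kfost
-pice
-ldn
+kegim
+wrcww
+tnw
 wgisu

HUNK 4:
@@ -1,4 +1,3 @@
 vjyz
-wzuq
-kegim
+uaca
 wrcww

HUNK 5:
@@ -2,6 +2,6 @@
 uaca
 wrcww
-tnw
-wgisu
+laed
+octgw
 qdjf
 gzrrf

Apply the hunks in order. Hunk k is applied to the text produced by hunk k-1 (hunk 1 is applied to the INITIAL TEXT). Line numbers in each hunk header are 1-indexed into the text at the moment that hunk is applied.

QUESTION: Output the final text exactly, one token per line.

Answer: vjyz
uaca
wrcww
laed
octgw
qdjf
gzrrf

Derivation:
Hunk 1: at line 2 remove [rdsr] add [pice,tte,wgisu] -> 8 lines: vjyz wzuq kfost pice tte wgisu qdjf gzrrf
Hunk 2: at line 3 remove [tte] add [ldn] -> 8 lines: vjyz wzuq kfost pice ldn wgisu qdjf gzrrf
Hunk 3: at line 2 remove [kfost,pice,ldn] add [kegim,wrcww,tnw] -> 8 lines: vjyz wzuq kegim wrcww tnw wgisu qdjf gzrrf
Hunk 4: at line 1 remove [wzuq,kegim] add [uaca] -> 7 lines: vjyz uaca wrcww tnw wgisu qdjf gzrrf
Hunk 5: at line 2 remove [tnw,wgisu] add [laed,octgw] -> 7 lines: vjyz uaca wrcww laed octgw qdjf gzrrf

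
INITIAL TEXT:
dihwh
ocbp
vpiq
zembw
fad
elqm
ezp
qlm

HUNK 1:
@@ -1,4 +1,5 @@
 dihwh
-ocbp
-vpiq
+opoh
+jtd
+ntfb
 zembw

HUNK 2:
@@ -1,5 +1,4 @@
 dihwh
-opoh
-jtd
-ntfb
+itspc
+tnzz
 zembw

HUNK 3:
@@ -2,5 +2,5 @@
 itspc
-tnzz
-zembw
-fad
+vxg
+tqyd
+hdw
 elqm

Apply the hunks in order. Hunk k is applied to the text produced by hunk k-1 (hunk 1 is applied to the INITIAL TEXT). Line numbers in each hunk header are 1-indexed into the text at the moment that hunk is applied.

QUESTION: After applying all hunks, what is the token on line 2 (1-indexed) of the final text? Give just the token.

Hunk 1: at line 1 remove [ocbp,vpiq] add [opoh,jtd,ntfb] -> 9 lines: dihwh opoh jtd ntfb zembw fad elqm ezp qlm
Hunk 2: at line 1 remove [opoh,jtd,ntfb] add [itspc,tnzz] -> 8 lines: dihwh itspc tnzz zembw fad elqm ezp qlm
Hunk 3: at line 2 remove [tnzz,zembw,fad] add [vxg,tqyd,hdw] -> 8 lines: dihwh itspc vxg tqyd hdw elqm ezp qlm
Final line 2: itspc

Answer: itspc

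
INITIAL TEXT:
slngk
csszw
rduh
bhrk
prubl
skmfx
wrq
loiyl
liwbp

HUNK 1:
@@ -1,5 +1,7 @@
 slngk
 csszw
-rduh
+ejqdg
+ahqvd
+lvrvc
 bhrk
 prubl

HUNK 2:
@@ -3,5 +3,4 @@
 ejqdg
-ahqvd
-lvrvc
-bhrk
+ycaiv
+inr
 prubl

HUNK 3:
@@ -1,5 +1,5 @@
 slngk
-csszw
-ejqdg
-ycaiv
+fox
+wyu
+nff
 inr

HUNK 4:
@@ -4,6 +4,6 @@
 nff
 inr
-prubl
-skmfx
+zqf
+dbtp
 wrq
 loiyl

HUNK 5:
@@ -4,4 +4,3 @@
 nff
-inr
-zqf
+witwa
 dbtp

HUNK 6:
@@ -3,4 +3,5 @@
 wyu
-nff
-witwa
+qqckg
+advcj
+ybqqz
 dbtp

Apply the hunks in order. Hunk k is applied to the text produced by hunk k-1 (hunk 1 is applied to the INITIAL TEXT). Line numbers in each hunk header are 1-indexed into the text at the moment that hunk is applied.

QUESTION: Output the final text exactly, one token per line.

Answer: slngk
fox
wyu
qqckg
advcj
ybqqz
dbtp
wrq
loiyl
liwbp

Derivation:
Hunk 1: at line 1 remove [rduh] add [ejqdg,ahqvd,lvrvc] -> 11 lines: slngk csszw ejqdg ahqvd lvrvc bhrk prubl skmfx wrq loiyl liwbp
Hunk 2: at line 3 remove [ahqvd,lvrvc,bhrk] add [ycaiv,inr] -> 10 lines: slngk csszw ejqdg ycaiv inr prubl skmfx wrq loiyl liwbp
Hunk 3: at line 1 remove [csszw,ejqdg,ycaiv] add [fox,wyu,nff] -> 10 lines: slngk fox wyu nff inr prubl skmfx wrq loiyl liwbp
Hunk 4: at line 4 remove [prubl,skmfx] add [zqf,dbtp] -> 10 lines: slngk fox wyu nff inr zqf dbtp wrq loiyl liwbp
Hunk 5: at line 4 remove [inr,zqf] add [witwa] -> 9 lines: slngk fox wyu nff witwa dbtp wrq loiyl liwbp
Hunk 6: at line 3 remove [nff,witwa] add [qqckg,advcj,ybqqz] -> 10 lines: slngk fox wyu qqckg advcj ybqqz dbtp wrq loiyl liwbp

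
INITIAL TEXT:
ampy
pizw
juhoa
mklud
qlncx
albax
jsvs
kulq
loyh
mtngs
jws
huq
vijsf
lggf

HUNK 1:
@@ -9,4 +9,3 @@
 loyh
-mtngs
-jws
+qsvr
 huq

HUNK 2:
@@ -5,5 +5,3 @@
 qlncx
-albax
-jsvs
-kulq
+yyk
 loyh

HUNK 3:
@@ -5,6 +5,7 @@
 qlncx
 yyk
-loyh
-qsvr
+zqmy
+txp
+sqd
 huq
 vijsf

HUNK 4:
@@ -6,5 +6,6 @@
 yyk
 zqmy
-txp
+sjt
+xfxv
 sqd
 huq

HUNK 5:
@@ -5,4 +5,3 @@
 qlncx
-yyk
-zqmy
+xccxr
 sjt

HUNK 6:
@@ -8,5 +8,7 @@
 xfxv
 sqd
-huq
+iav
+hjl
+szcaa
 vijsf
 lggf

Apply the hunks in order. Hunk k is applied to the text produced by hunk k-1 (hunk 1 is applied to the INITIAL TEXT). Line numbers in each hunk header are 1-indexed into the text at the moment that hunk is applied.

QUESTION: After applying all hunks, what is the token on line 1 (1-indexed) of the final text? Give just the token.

Answer: ampy

Derivation:
Hunk 1: at line 9 remove [mtngs,jws] add [qsvr] -> 13 lines: ampy pizw juhoa mklud qlncx albax jsvs kulq loyh qsvr huq vijsf lggf
Hunk 2: at line 5 remove [albax,jsvs,kulq] add [yyk] -> 11 lines: ampy pizw juhoa mklud qlncx yyk loyh qsvr huq vijsf lggf
Hunk 3: at line 5 remove [loyh,qsvr] add [zqmy,txp,sqd] -> 12 lines: ampy pizw juhoa mklud qlncx yyk zqmy txp sqd huq vijsf lggf
Hunk 4: at line 6 remove [txp] add [sjt,xfxv] -> 13 lines: ampy pizw juhoa mklud qlncx yyk zqmy sjt xfxv sqd huq vijsf lggf
Hunk 5: at line 5 remove [yyk,zqmy] add [xccxr] -> 12 lines: ampy pizw juhoa mklud qlncx xccxr sjt xfxv sqd huq vijsf lggf
Hunk 6: at line 8 remove [huq] add [iav,hjl,szcaa] -> 14 lines: ampy pizw juhoa mklud qlncx xccxr sjt xfxv sqd iav hjl szcaa vijsf lggf
Final line 1: ampy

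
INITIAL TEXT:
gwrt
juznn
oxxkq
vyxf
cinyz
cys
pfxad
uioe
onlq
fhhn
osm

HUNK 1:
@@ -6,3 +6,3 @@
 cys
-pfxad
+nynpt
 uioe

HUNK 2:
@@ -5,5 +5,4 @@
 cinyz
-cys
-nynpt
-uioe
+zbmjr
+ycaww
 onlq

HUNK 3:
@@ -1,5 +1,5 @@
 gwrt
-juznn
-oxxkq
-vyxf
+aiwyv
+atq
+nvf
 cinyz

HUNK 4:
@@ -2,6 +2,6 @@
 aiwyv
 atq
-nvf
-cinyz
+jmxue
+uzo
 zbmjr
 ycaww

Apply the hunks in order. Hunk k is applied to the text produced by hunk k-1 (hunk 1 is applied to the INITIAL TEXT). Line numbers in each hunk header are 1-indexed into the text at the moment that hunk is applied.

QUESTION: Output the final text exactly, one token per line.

Answer: gwrt
aiwyv
atq
jmxue
uzo
zbmjr
ycaww
onlq
fhhn
osm

Derivation:
Hunk 1: at line 6 remove [pfxad] add [nynpt] -> 11 lines: gwrt juznn oxxkq vyxf cinyz cys nynpt uioe onlq fhhn osm
Hunk 2: at line 5 remove [cys,nynpt,uioe] add [zbmjr,ycaww] -> 10 lines: gwrt juznn oxxkq vyxf cinyz zbmjr ycaww onlq fhhn osm
Hunk 3: at line 1 remove [juznn,oxxkq,vyxf] add [aiwyv,atq,nvf] -> 10 lines: gwrt aiwyv atq nvf cinyz zbmjr ycaww onlq fhhn osm
Hunk 4: at line 2 remove [nvf,cinyz] add [jmxue,uzo] -> 10 lines: gwrt aiwyv atq jmxue uzo zbmjr ycaww onlq fhhn osm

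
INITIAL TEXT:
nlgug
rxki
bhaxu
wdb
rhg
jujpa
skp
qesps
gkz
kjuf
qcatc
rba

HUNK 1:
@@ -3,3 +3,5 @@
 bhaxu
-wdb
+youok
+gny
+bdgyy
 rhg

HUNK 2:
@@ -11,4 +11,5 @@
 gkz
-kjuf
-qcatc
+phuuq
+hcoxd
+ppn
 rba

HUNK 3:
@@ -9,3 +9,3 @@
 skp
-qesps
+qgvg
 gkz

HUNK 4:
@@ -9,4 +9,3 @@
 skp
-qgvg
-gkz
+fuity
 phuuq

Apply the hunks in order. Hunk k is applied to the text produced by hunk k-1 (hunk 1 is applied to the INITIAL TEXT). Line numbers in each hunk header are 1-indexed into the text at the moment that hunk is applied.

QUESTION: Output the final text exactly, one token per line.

Answer: nlgug
rxki
bhaxu
youok
gny
bdgyy
rhg
jujpa
skp
fuity
phuuq
hcoxd
ppn
rba

Derivation:
Hunk 1: at line 3 remove [wdb] add [youok,gny,bdgyy] -> 14 lines: nlgug rxki bhaxu youok gny bdgyy rhg jujpa skp qesps gkz kjuf qcatc rba
Hunk 2: at line 11 remove [kjuf,qcatc] add [phuuq,hcoxd,ppn] -> 15 lines: nlgug rxki bhaxu youok gny bdgyy rhg jujpa skp qesps gkz phuuq hcoxd ppn rba
Hunk 3: at line 9 remove [qesps] add [qgvg] -> 15 lines: nlgug rxki bhaxu youok gny bdgyy rhg jujpa skp qgvg gkz phuuq hcoxd ppn rba
Hunk 4: at line 9 remove [qgvg,gkz] add [fuity] -> 14 lines: nlgug rxki bhaxu youok gny bdgyy rhg jujpa skp fuity phuuq hcoxd ppn rba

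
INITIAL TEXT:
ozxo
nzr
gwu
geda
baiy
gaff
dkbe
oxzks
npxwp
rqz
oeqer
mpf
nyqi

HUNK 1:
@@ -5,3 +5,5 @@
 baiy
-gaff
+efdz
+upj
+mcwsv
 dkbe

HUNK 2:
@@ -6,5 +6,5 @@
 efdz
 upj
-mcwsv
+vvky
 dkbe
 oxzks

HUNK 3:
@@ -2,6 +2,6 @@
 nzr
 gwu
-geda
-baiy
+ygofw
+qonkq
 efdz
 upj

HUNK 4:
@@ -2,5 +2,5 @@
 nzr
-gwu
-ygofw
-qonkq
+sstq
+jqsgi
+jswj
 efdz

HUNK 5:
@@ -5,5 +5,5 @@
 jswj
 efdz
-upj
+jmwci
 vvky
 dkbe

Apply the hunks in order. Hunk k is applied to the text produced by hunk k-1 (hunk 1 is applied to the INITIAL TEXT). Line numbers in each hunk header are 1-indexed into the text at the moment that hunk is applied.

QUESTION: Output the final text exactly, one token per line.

Answer: ozxo
nzr
sstq
jqsgi
jswj
efdz
jmwci
vvky
dkbe
oxzks
npxwp
rqz
oeqer
mpf
nyqi

Derivation:
Hunk 1: at line 5 remove [gaff] add [efdz,upj,mcwsv] -> 15 lines: ozxo nzr gwu geda baiy efdz upj mcwsv dkbe oxzks npxwp rqz oeqer mpf nyqi
Hunk 2: at line 6 remove [mcwsv] add [vvky] -> 15 lines: ozxo nzr gwu geda baiy efdz upj vvky dkbe oxzks npxwp rqz oeqer mpf nyqi
Hunk 3: at line 2 remove [geda,baiy] add [ygofw,qonkq] -> 15 lines: ozxo nzr gwu ygofw qonkq efdz upj vvky dkbe oxzks npxwp rqz oeqer mpf nyqi
Hunk 4: at line 2 remove [gwu,ygofw,qonkq] add [sstq,jqsgi,jswj] -> 15 lines: ozxo nzr sstq jqsgi jswj efdz upj vvky dkbe oxzks npxwp rqz oeqer mpf nyqi
Hunk 5: at line 5 remove [upj] add [jmwci] -> 15 lines: ozxo nzr sstq jqsgi jswj efdz jmwci vvky dkbe oxzks npxwp rqz oeqer mpf nyqi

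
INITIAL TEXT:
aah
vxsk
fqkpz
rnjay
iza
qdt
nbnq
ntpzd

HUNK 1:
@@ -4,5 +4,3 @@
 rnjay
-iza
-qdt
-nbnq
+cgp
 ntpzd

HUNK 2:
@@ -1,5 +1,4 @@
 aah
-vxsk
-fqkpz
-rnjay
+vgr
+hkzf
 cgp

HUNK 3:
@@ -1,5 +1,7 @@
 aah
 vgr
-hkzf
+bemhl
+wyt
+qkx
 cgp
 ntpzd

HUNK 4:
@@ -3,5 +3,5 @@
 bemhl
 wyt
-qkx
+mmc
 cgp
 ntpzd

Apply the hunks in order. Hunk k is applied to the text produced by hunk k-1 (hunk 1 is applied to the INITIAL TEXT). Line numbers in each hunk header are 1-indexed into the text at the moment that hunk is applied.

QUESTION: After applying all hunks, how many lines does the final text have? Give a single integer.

Answer: 7

Derivation:
Hunk 1: at line 4 remove [iza,qdt,nbnq] add [cgp] -> 6 lines: aah vxsk fqkpz rnjay cgp ntpzd
Hunk 2: at line 1 remove [vxsk,fqkpz,rnjay] add [vgr,hkzf] -> 5 lines: aah vgr hkzf cgp ntpzd
Hunk 3: at line 1 remove [hkzf] add [bemhl,wyt,qkx] -> 7 lines: aah vgr bemhl wyt qkx cgp ntpzd
Hunk 4: at line 3 remove [qkx] add [mmc] -> 7 lines: aah vgr bemhl wyt mmc cgp ntpzd
Final line count: 7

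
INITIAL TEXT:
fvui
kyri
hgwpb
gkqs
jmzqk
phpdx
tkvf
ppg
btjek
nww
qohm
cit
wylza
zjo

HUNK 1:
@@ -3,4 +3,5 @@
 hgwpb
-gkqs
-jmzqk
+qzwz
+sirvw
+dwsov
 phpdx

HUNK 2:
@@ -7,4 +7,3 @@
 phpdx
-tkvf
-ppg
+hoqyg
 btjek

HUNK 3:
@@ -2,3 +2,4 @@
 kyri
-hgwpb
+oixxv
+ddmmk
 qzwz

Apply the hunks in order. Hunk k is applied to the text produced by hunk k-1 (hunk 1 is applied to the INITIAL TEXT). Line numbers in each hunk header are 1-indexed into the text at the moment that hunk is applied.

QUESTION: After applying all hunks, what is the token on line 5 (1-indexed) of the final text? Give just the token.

Answer: qzwz

Derivation:
Hunk 1: at line 3 remove [gkqs,jmzqk] add [qzwz,sirvw,dwsov] -> 15 lines: fvui kyri hgwpb qzwz sirvw dwsov phpdx tkvf ppg btjek nww qohm cit wylza zjo
Hunk 2: at line 7 remove [tkvf,ppg] add [hoqyg] -> 14 lines: fvui kyri hgwpb qzwz sirvw dwsov phpdx hoqyg btjek nww qohm cit wylza zjo
Hunk 3: at line 2 remove [hgwpb] add [oixxv,ddmmk] -> 15 lines: fvui kyri oixxv ddmmk qzwz sirvw dwsov phpdx hoqyg btjek nww qohm cit wylza zjo
Final line 5: qzwz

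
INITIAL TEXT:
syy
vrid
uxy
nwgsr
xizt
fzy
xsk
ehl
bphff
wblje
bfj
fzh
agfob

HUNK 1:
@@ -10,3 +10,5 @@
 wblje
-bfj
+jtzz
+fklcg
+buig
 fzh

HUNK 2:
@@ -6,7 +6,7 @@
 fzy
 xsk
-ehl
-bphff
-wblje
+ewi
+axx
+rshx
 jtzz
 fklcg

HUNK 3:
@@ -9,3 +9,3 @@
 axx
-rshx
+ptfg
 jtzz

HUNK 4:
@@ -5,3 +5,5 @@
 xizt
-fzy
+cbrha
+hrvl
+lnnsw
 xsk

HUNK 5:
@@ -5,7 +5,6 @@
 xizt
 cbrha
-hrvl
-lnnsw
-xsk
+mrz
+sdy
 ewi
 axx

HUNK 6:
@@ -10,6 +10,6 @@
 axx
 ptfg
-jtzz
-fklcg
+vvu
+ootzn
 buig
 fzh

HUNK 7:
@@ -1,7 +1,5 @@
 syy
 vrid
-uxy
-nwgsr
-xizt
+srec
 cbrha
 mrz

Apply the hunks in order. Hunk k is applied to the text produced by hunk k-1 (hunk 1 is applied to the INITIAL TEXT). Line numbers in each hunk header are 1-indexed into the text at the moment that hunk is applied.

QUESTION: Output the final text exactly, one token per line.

Hunk 1: at line 10 remove [bfj] add [jtzz,fklcg,buig] -> 15 lines: syy vrid uxy nwgsr xizt fzy xsk ehl bphff wblje jtzz fklcg buig fzh agfob
Hunk 2: at line 6 remove [ehl,bphff,wblje] add [ewi,axx,rshx] -> 15 lines: syy vrid uxy nwgsr xizt fzy xsk ewi axx rshx jtzz fklcg buig fzh agfob
Hunk 3: at line 9 remove [rshx] add [ptfg] -> 15 lines: syy vrid uxy nwgsr xizt fzy xsk ewi axx ptfg jtzz fklcg buig fzh agfob
Hunk 4: at line 5 remove [fzy] add [cbrha,hrvl,lnnsw] -> 17 lines: syy vrid uxy nwgsr xizt cbrha hrvl lnnsw xsk ewi axx ptfg jtzz fklcg buig fzh agfob
Hunk 5: at line 5 remove [hrvl,lnnsw,xsk] add [mrz,sdy] -> 16 lines: syy vrid uxy nwgsr xizt cbrha mrz sdy ewi axx ptfg jtzz fklcg buig fzh agfob
Hunk 6: at line 10 remove [jtzz,fklcg] add [vvu,ootzn] -> 16 lines: syy vrid uxy nwgsr xizt cbrha mrz sdy ewi axx ptfg vvu ootzn buig fzh agfob
Hunk 7: at line 1 remove [uxy,nwgsr,xizt] add [srec] -> 14 lines: syy vrid srec cbrha mrz sdy ewi axx ptfg vvu ootzn buig fzh agfob

Answer: syy
vrid
srec
cbrha
mrz
sdy
ewi
axx
ptfg
vvu
ootzn
buig
fzh
agfob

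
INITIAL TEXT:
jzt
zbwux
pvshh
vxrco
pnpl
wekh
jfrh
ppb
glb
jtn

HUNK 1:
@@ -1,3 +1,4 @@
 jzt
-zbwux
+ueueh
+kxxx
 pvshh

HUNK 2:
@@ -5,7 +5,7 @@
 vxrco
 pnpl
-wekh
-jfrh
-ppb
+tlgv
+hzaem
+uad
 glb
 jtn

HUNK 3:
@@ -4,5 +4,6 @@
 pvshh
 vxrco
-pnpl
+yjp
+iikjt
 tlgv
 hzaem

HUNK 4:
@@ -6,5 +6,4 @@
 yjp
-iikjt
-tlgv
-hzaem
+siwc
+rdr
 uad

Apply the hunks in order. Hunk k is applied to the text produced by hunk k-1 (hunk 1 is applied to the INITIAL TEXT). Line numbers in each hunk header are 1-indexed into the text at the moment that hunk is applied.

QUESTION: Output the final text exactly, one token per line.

Answer: jzt
ueueh
kxxx
pvshh
vxrco
yjp
siwc
rdr
uad
glb
jtn

Derivation:
Hunk 1: at line 1 remove [zbwux] add [ueueh,kxxx] -> 11 lines: jzt ueueh kxxx pvshh vxrco pnpl wekh jfrh ppb glb jtn
Hunk 2: at line 5 remove [wekh,jfrh,ppb] add [tlgv,hzaem,uad] -> 11 lines: jzt ueueh kxxx pvshh vxrco pnpl tlgv hzaem uad glb jtn
Hunk 3: at line 4 remove [pnpl] add [yjp,iikjt] -> 12 lines: jzt ueueh kxxx pvshh vxrco yjp iikjt tlgv hzaem uad glb jtn
Hunk 4: at line 6 remove [iikjt,tlgv,hzaem] add [siwc,rdr] -> 11 lines: jzt ueueh kxxx pvshh vxrco yjp siwc rdr uad glb jtn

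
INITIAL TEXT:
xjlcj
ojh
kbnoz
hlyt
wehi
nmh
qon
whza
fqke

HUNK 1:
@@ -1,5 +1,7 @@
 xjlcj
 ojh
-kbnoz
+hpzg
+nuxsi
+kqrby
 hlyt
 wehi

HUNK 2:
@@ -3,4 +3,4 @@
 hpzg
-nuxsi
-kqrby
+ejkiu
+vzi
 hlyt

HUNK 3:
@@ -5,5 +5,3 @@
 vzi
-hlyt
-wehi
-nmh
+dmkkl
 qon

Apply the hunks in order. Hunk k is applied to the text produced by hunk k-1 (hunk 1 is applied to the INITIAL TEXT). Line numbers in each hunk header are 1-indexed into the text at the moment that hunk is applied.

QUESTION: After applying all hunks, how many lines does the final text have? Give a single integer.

Hunk 1: at line 1 remove [kbnoz] add [hpzg,nuxsi,kqrby] -> 11 lines: xjlcj ojh hpzg nuxsi kqrby hlyt wehi nmh qon whza fqke
Hunk 2: at line 3 remove [nuxsi,kqrby] add [ejkiu,vzi] -> 11 lines: xjlcj ojh hpzg ejkiu vzi hlyt wehi nmh qon whza fqke
Hunk 3: at line 5 remove [hlyt,wehi,nmh] add [dmkkl] -> 9 lines: xjlcj ojh hpzg ejkiu vzi dmkkl qon whza fqke
Final line count: 9

Answer: 9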